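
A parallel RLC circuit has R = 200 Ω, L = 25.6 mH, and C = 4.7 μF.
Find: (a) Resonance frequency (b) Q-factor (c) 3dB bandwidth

Step 1 — Resonance: ω₀ = 1/√(LC) = 1/√(0.0256·4.7e-06) = 2883 rad/s.
Step 2 — f₀ = ω₀/(2π) = 458.8 Hz.
Step 3 — Parallel Q: Q = R/(ω₀L) = 200/(2883·0.0256) = 2.71.
Step 4 — Bandwidth: Δω = ω₀/Q = 1064 rad/s; BW = Δω/(2π) = 169.3 Hz.

(a) f₀ = 458.8 Hz  (b) Q = 2.71  (c) BW = 169.3 Hz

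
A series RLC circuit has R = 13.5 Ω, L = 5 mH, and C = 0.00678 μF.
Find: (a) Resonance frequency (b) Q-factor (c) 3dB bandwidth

Step 1 — Resonance: ω₀ = 1/√(LC) = 1/√(0.005·6.78e-09) = 1.718e+05 rad/s.
Step 2 — f₀ = ω₀/(2π) = 2.734e+04 Hz.
Step 3 — Series Q: Q = ω₀L/R = 1.718e+05·0.005/13.5 = 63.61.
Step 4 — Bandwidth: Δω = ω₀/Q = 2700 rad/s; BW = Δω/(2π) = 429.7 Hz.

(a) f₀ = 2.734e+04 Hz  (b) Q = 63.61  (c) BW = 429.7 Hz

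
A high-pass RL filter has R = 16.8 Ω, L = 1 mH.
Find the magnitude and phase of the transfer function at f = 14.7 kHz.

Step 1 — Angular frequency: ω = 2π·1.47e+04 = 9.236e+04 rad/s.
Step 2 — Transfer function: H(jω) = jωL/(R + jωL).
Step 3 — Numerator jωL = j·92.36; denominator R + jωL = 16.8 + j92.36.
Step 4 — H = 0.968 + j0.1761.
Step 5 — Magnitude: |H| = 0.9839 (-0.1 dB); phase: φ = 10.3°.

|H| = 0.9839 (-0.1 dB), φ = 10.3°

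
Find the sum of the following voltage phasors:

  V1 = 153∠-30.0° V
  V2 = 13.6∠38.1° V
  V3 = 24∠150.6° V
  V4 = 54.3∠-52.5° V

Step 1 — Convert each phasor to rectangular form:
  V1 = 153·(cos(-30.0°) + j·sin(-30.0°)) = 132.5 - j76.5 V
  V2 = 13.6·(cos(38.1°) + j·sin(38.1°)) = 10.7 + j8.392 V
  V3 = 24·(cos(150.6°) + j·sin(150.6°)) = -20.91 + j11.78 V
  V4 = 54.3·(cos(-52.5°) + j·sin(-52.5°)) = 33.06 - j43.08 V
Step 2 — Sum components: V_total = 155.4 - j99.41 V.
Step 3 — Convert to polar: |V_total| = 184.4 V, ∠V_total = -32.6°.

V_total = 184.4∠-32.6° V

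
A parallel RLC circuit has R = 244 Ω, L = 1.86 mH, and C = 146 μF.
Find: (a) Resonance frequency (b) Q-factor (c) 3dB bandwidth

Step 1 — Resonance: ω₀ = 1/√(LC) = 1/√(0.00186·0.000146) = 1919 rad/s.
Step 2 — f₀ = ω₀/(2π) = 305.4 Hz.
Step 3 — Parallel Q: Q = R/(ω₀L) = 244/(1919·0.00186) = 68.36.
Step 4 — Bandwidth: Δω = ω₀/Q = 28.07 rad/s; BW = Δω/(2π) = 4.468 Hz.

(a) f₀ = 305.4 Hz  (b) Q = 68.36  (c) BW = 4.468 Hz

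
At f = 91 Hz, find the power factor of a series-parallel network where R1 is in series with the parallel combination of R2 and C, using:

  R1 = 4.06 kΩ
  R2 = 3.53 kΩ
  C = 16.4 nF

Step 1 — Angular frequency: ω = 2π·f = 2π·91 = 571.8 rad/s.
Step 2 — Component impedances:
  R1: Z = R = 4060 Ω
  R2: Z = R = 3530 Ω
  C: Z = 1/(jωC) = -j/(ω·C) = 0 - j1.066e+05 Ω
Step 3 — Parallel branch: R2 || C = 1/(1/R2 + 1/C) = 3526 - j116.7 Ω.
Step 4 — Series with R1: Z_total = R1 + (R2 || C) = 7586 - j116.7 Ω = 7587∠-0.9° Ω.
Step 5 — Power factor: PF = cos(φ) = Re(Z)/|Z| = 7586/7587 = 0.9999.
Step 6 — Type: Im(Z) = -116.7 ⇒ leading (phase φ = -0.9°).

PF = 0.9999 (leading, φ = -0.9°)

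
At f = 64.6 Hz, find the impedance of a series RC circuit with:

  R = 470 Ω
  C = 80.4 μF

Step 1 — Angular frequency: ω = 2π·f = 2π·64.6 = 405.9 rad/s.
Step 2 — Component impedances:
  R: Z = R = 470 Ω
  C: Z = 1/(jωC) = -j/(ω·C) = 0 - j30.64 Ω
Step 3 — Series combination: Z_total = R + C = 470 - j30.64 Ω = 471∠-3.7° Ω.

Z = 470 - j30.64 Ω = 471∠-3.7° Ω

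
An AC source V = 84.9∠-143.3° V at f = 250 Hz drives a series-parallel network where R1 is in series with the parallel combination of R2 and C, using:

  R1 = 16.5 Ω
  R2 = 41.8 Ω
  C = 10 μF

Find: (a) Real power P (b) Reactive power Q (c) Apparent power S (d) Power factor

Step 1 — Angular frequency: ω = 2π·f = 2π·250 = 1571 rad/s.
Step 2 — Component impedances:
  R1: Z = R = 16.5 Ω
  R2: Z = R = 41.8 Ω
  C: Z = 1/(jωC) = -j/(ω·C) = 0 - j63.66 Ω
Step 3 — Parallel branch: R2 || C = 1/(1/R2 + 1/C) = 29.21 - j19.18 Ω.
Step 4 — Series with R1: Z_total = R1 + (R2 || C) = 45.71 - j19.18 Ω = 49.57∠-22.8° Ω.
Step 5 — Source phasor: V = 84.9∠-143.3° V = -68.07 - j50.74 V.
Step 6 — Current: I = V / Z = -0.8703 - j1.475 A = 1.713∠-120.5° A.
Step 7 — Complex power: S = V·I* = 134.1 - j56.26 VA.
Step 8 — Real power: P = Re(S) = 134.1 W.
Step 9 — Reactive power: Q = Im(S) = -56.26 VAR.
Step 10 — Apparent power: |S| = 145.4 VA.
Step 11 — Power factor: PF = P/|S| = 0.9221 (leading).

(a) P = 134.1 W  (b) Q = -56.26 VAR  (c) S = 145.4 VA  (d) PF = 0.9221 (leading)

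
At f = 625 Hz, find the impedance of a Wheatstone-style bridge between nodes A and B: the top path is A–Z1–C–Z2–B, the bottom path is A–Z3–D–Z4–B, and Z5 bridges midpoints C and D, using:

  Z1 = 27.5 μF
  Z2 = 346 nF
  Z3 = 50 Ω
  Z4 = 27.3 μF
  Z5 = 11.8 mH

Step 1 — Angular frequency: ω = 2π·f = 2π·625 = 3927 rad/s.
Step 2 — Component impedances:
  Z1: Z = 1/(jωC) = -j/(ω·C) = 0 - j9.26 Ω
  Z2: Z = 1/(jωC) = -j/(ω·C) = 0 - j736 Ω
  Z3: Z = R = 50 Ω
  Z4: Z = 1/(jωC) = -j/(ω·C) = 0 - j9.328 Ω
  Z5: Z = jωL = j·3927·0.0118 = 0 + j46.34 Ω
Step 3 — Bridge requires nodal analysis (the Z5 bridge couples midpoints C and D, so the two paths cannot be reduced to a simple series/parallel combination). Setting node B to ground and injecting 1 A at node A, the 3-node admittance system at A, C, D solves to V_A = Z_AB = 19 + j14.45 Ω = 23.87∠37.3° Ω.

Z = 19 + j14.45 Ω = 23.87∠37.3° Ω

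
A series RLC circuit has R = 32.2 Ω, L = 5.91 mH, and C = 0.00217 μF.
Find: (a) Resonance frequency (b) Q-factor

Step 1 — Resonance condition Im(Z)=0 gives ω₀ = 1/√(LC).
Step 2 — ω₀ = 1/√(0.00591·2.17e-09) = 2.792e+05 rad/s.
Step 3 — f₀ = ω₀/(2π) = 4.444e+04 Hz.
Step 4 — Series Q: Q = ω₀L/R = 2.792e+05·0.00591/32.2 = 51.25.

(a) f₀ = 4.444e+04 Hz  (b) Q = 51.25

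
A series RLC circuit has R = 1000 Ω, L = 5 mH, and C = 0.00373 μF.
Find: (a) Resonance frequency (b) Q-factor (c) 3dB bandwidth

Step 1 — Resonance condition Im(Z)=0 gives ω₀ = 1/√(LC).
Step 2 — ω₀ = 1/√(0.005·3.73e-09) = 2.316e+05 rad/s.
Step 3 — f₀ = ω₀/(2π) = 3.685e+04 Hz.
Step 4 — Series Q: Q = ω₀L/R = 2.316e+05·0.005/1000 = 1.158.
Step 5 — 3dB bandwidth: Δω = ω₀/Q = 2e+05 rad/s; BW = Δω/(2π) = 3.183e+04 Hz.

(a) f₀ = 3.685e+04 Hz  (b) Q = 1.158  (c) BW = 3.183e+04 Hz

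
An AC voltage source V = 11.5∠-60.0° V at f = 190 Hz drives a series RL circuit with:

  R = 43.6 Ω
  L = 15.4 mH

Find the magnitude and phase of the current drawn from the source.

Step 1 — Angular frequency: ω = 2π·f = 2π·190 = 1194 rad/s.
Step 2 — Component impedances:
  R: Z = R = 43.6 Ω
  L: Z = jωL = j·1194·0.0154 = 0 + j18.38 Ω
Step 3 — Series combination: Z_total = R + L = 43.6 + j18.38 Ω = 47.32∠22.9° Ω.
Step 4 — Source phasor: V = 11.5∠-60.0° V = 5.75 - j9.959 V.
Step 5 — Ohm's law: I = V / Z_total = (5.75 - j9.959) / (43.6 + j18.38) = 0.03019 - j0.2412 A.
Step 6 — Convert to polar: |I| = 0.243 A, ∠I = -82.9°.

I = 0.243∠-82.9° A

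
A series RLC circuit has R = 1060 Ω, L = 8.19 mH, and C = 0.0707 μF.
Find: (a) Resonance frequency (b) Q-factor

Step 1 — Resonance condition Im(Z)=0 gives ω₀ = 1/√(LC).
Step 2 — ω₀ = 1/√(0.00819·7.07e-08) = 4.156e+04 rad/s.
Step 3 — f₀ = ω₀/(2π) = 6614 Hz.
Step 4 — Series Q: Q = ω₀L/R = 4.156e+04·0.00819/1060 = 0.3211.

(a) f₀ = 6614 Hz  (b) Q = 0.3211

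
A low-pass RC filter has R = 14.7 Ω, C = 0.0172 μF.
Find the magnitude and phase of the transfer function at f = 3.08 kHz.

Step 1 — Angular frequency: ω = 2π·3080 = 1.935e+04 rad/s.
Step 2 — Transfer function: H(jω) = 1/(1 + jωRC).
Step 3 — Denominator: 1 + jωRC = 1 + j·1.935e+04·14.7·1.72e-08 = 1 + j0.004893.
Step 4 — H = 1 - j0.004893.
Step 5 — Magnitude: |H| = 1 (-0.0 dB); phase: φ = -0.3°.

|H| = 1 (-0.0 dB), φ = -0.3°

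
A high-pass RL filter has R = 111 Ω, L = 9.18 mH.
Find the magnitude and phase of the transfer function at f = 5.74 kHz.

Step 1 — Angular frequency: ω = 2π·5740 = 3.607e+04 rad/s.
Step 2 — Transfer function: H(jω) = jωL/(R + jωL).
Step 3 — Numerator jωL = j·331.1; denominator R + jωL = 111 + j331.1.
Step 4 — H = 0.899 + j0.3014.
Step 5 — Magnitude: |H| = 0.9481 (-0.5 dB); phase: φ = 18.5°.

|H| = 0.9481 (-0.5 dB), φ = 18.5°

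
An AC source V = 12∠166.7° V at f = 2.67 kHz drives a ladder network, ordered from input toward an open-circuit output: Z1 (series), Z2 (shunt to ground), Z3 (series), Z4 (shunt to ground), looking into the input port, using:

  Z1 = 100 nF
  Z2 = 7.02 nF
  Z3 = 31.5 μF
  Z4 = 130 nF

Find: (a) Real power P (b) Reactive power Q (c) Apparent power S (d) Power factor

Step 1 — Angular frequency: ω = 2π·f = 2π·2670 = 1.678e+04 rad/s.
Step 2 — Component impedances:
  Z1: Z = 1/(jωC) = -j/(ω·C) = 0 - j596.1 Ω
  Z2: Z = 1/(jωC) = -j/(ω·C) = 0 - j8491 Ω
  Z3: Z = 1/(jωC) = -j/(ω·C) = 0 - j1.892 Ω
  Z4: Z = 1/(jωC) = -j/(ω·C) = 0 - j458.5 Ω
Step 3 — Ladder network (open output): work backward from the far end, alternating series and parallel combinations. Z_in = 0 - j1033 Ω = 1033∠-90.0° Ω.
Step 4 — Source phasor: V = 12∠166.7° V = -11.68 + j2.761 V.
Step 5 — Current: I = V / Z = -0.002673 - j0.01131 A = 0.01162∠-103.3° A.
Step 6 — Complex power: S = V·I* = 0 - j0.1394 VA.
Step 7 — Real power: P = Re(S) = 0 W.
Step 8 — Reactive power: Q = Im(S) = -0.1394 VAR.
Step 9 — Apparent power: |S| = 0.1394 VA.
Step 10 — Power factor: PF = P/|S| = 0 (leading).

(a) P = 0 W  (b) Q = -0.1394 VAR  (c) S = 0.1394 VA  (d) PF = 0 (leading)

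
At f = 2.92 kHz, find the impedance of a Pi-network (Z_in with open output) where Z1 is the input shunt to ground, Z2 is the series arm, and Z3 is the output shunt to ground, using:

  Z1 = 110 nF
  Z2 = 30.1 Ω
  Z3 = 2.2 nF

Step 1 — Angular frequency: ω = 2π·f = 2π·2920 = 1.835e+04 rad/s.
Step 2 — Component impedances:
  Z1: Z = 1/(jωC) = -j/(ω·C) = 0 - j495.5 Ω
  Z2: Z = R = 30.1 Ω
  Z3: Z = 1/(jωC) = -j/(ω·C) = 0 - j2.478e+04 Ω
Step 3 — With open output, the series arm Z2 and the output shunt Z3 appear in series to ground: Z2 + Z3 = 30.1 - j2.478e+04 Ω.
Step 4 — Parallel with input shunt Z1: Z_in = Z1 || (Z2 + Z3) = 0.01157 - j485.8 Ω = 485.8∠-90.0° Ω.

Z = 0.01157 - j485.8 Ω = 485.8∠-90.0° Ω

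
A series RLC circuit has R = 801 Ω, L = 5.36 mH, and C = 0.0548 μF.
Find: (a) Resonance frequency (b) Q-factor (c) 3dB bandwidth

Step 1 — Resonance condition Im(Z)=0 gives ω₀ = 1/√(LC).
Step 2 — ω₀ = 1/√(0.00536·5.48e-08) = 5.835e+04 rad/s.
Step 3 — f₀ = ω₀/(2π) = 9286 Hz.
Step 4 — Series Q: Q = ω₀L/R = 5.835e+04·0.00536/801 = 0.3904.
Step 5 — 3dB bandwidth: Δω = ω₀/Q = 1.494e+05 rad/s; BW = Δω/(2π) = 2.378e+04 Hz.

(a) f₀ = 9286 Hz  (b) Q = 0.3904  (c) BW = 2.378e+04 Hz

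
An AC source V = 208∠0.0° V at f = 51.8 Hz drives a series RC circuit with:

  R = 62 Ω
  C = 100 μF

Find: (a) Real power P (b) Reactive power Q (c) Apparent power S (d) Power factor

Step 1 — Angular frequency: ω = 2π·f = 2π·51.8 = 325.5 rad/s.
Step 2 — Component impedances:
  R: Z = R = 62 Ω
  C: Z = 1/(jωC) = -j/(ω·C) = 0 - j30.72 Ω
Step 3 — Series combination: Z_total = R + C = 62 - j30.72 Ω = 69.2∠-26.4° Ω.
Step 4 — Source phasor: V = 208∠0.0° V = 208 V.
Step 5 — Current: I = V / Z = 2.693 + j1.335 A = 3.006∠26.4° A.
Step 6 — Complex power: S = V·I* = 560.2 - j277.6 VA.
Step 7 — Real power: P = Re(S) = 560.2 W.
Step 8 — Reactive power: Q = Im(S) = -277.6 VAR.
Step 9 — Apparent power: |S| = 625.2 VA.
Step 10 — Power factor: PF = P/|S| = 0.896 (leading).

(a) P = 560.2 W  (b) Q = -277.6 VAR  (c) S = 625.2 VA  (d) PF = 0.896 (leading)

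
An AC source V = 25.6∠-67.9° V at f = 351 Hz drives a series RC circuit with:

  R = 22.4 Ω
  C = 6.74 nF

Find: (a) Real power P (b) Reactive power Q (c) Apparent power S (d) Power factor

Step 1 — Angular frequency: ω = 2π·f = 2π·351 = 2205 rad/s.
Step 2 — Component impedances:
  R: Z = R = 22.4 Ω
  C: Z = 1/(jωC) = -j/(ω·C) = 0 - j6.727e+04 Ω
Step 3 — Series combination: Z_total = R + C = 22.4 - j6.727e+04 Ω = 6.727e+04∠-90.0° Ω.
Step 4 — Source phasor: V = 25.6∠-67.9° V = 9.631 - j23.72 V.
Step 5 — Current: I = V / Z = 0.0003526 + j0.000143 A = 0.0003805∠22.1° A.
Step 6 — Complex power: S = V·I* = 3.244e-06 - j0.009742 VA.
Step 7 — Real power: P = Re(S) = 3.244e-06 W.
Step 8 — Reactive power: Q = Im(S) = -0.009742 VAR.
Step 9 — Apparent power: |S| = 0.009742 VA.
Step 10 — Power factor: PF = P/|S| = 0.000333 (leading).

(a) P = 3.244e-06 W  (b) Q = -0.009742 VAR  (c) S = 0.009742 VA  (d) PF = 0.000333 (leading)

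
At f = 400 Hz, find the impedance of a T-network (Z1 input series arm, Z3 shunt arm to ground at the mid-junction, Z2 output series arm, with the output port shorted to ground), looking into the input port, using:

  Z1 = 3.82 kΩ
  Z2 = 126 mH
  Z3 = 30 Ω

Step 1 — Angular frequency: ω = 2π·f = 2π·400 = 2513 rad/s.
Step 2 — Component impedances:
  Z1: Z = R = 3820 Ω
  Z2: Z = jωL = j·2513·0.126 = 0 + j316.7 Ω
  Z3: Z = R = 30 Ω
Step 3 — With the output port shorted to ground, the output series arm Z2 runs from the junction to ground; the shunt arm Z3 also runs from the junction to ground. They appear in parallel: Z3 || Z2 = 29.73 + j2.817 Ω.
Step 4 — Series with input arm Z1: Z_in = Z1 + (Z3 || Z2) = 3850 + j2.817 Ω = 3850∠0.0° Ω.

Z = 3850 + j2.817 Ω = 3850∠0.0° Ω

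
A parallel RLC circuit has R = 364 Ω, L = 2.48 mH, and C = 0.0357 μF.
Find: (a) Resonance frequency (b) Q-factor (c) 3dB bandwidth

Step 1 — Resonance: ω₀ = 1/√(LC) = 1/√(0.00248·3.57e-08) = 1.063e+05 rad/s.
Step 2 — f₀ = ω₀/(2π) = 1.691e+04 Hz.
Step 3 — Parallel Q: Q = R/(ω₀L) = 364/(1.063e+05·0.00248) = 1.381.
Step 4 — Bandwidth: Δω = ω₀/Q = 7.695e+04 rad/s; BW = Δω/(2π) = 1.225e+04 Hz.

(a) f₀ = 1.691e+04 Hz  (b) Q = 1.381  (c) BW = 1.225e+04 Hz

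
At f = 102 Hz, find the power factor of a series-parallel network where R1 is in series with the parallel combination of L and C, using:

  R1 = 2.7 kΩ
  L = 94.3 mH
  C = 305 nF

Step 1 — Angular frequency: ω = 2π·f = 2π·102 = 640.9 rad/s.
Step 2 — Component impedances:
  R1: Z = R = 2700 Ω
  L: Z = jωL = j·640.9·0.0943 = 0 + j60.44 Ω
  C: Z = 1/(jωC) = -j/(ω·C) = 0 - j5116 Ω
Step 3 — Parallel branch: L || C = 1/(1/L + 1/C) = 0 + j61.16 Ω.
Step 4 — Series with R1: Z_total = R1 + (L || C) = 2700 + j61.16 Ω = 2701∠1.3° Ω.
Step 5 — Power factor: PF = cos(φ) = Re(Z)/|Z| = 2700/2700.7 = 0.9997.
Step 6 — Type: Im(Z) = 61.16 ⇒ lagging (phase φ = 1.3°).

PF = 0.9997 (lagging, φ = 1.3°)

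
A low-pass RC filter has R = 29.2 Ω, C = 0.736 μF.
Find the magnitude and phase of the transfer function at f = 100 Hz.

Step 1 — Angular frequency: ω = 2π·100 = 628.3 rad/s.
Step 2 — Transfer function: H(jω) = 1/(1 + jωRC).
Step 3 — Denominator: 1 + jωRC = 1 + j·628.3·29.2·7.36e-07 = 1 + j0.0135.
Step 4 — H = 0.9998 - j0.0135.
Step 5 — Magnitude: |H| = 0.9999 (-0.0 dB); phase: φ = -0.8°.

|H| = 0.9999 (-0.0 dB), φ = -0.8°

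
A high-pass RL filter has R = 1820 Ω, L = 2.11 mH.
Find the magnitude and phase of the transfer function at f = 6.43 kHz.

Step 1 — Angular frequency: ω = 2π·6430 = 4.04e+04 rad/s.
Step 2 — Transfer function: H(jω) = jωL/(R + jωL).
Step 3 — Numerator jωL = j·85.25; denominator R + jωL = 1820 + j85.25.
Step 4 — H = 0.002189 + j0.04674.
Step 5 — Magnitude: |H| = 0.04679 (-26.6 dB); phase: φ = 87.3°.

|H| = 0.04679 (-26.6 dB), φ = 87.3°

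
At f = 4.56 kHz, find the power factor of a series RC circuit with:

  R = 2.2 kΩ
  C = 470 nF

Step 1 — Angular frequency: ω = 2π·f = 2π·4560 = 2.865e+04 rad/s.
Step 2 — Component impedances:
  R: Z = R = 2200 Ω
  C: Z = 1/(jωC) = -j/(ω·C) = 0 - j74.26 Ω
Step 3 — Series combination: Z_total = R + C = 2200 - j74.26 Ω = 2201∠-1.9° Ω.
Step 4 — Power factor: PF = cos(φ) = Re(Z)/|Z| = 2200/2201.3 = 0.9994.
Step 5 — Type: Im(Z) = -74.26 ⇒ leading (phase φ = -1.9°).

PF = 0.9994 (leading, φ = -1.9°)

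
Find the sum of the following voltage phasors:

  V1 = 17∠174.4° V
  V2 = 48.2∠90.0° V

Step 1 — Convert each phasor to rectangular form:
  V1 = 17·(cos(174.4°) + j·sin(174.4°)) = -16.92 + j1.659 V
  V2 = 48.2·(cos(90.0°) + j·sin(90.0°)) = 0 + j48.2 V
Step 2 — Sum components: V_total = -16.92 + j49.86 V.
Step 3 — Convert to polar: |V_total| = 52.65 V, ∠V_total = 108.7°.

V_total = 52.65∠108.7° V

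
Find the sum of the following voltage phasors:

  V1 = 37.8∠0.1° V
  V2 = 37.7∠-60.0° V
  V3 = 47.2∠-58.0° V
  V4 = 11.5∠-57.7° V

Step 1 — Convert each phasor to rectangular form:
  V1 = 37.8·(cos(0.1°) + j·sin(0.1°)) = 37.8 + j0.06597 V
  V2 = 37.7·(cos(-60.0°) + j·sin(-60.0°)) = 18.85 - j32.65 V
  V3 = 47.2·(cos(-58.0°) + j·sin(-58.0°)) = 25.01 - j40.03 V
  V4 = 11.5·(cos(-57.7°) + j·sin(-57.7°)) = 6.145 - j9.721 V
Step 2 — Sum components: V_total = 87.81 - j82.33 V.
Step 3 — Convert to polar: |V_total| = 120.4 V, ∠V_total = -43.2°.

V_total = 120.4∠-43.2° V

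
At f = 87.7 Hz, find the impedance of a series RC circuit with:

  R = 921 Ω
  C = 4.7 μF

Step 1 — Angular frequency: ω = 2π·f = 2π·87.7 = 551 rad/s.
Step 2 — Component impedances:
  R: Z = R = 921 Ω
  C: Z = 1/(jωC) = -j/(ω·C) = 0 - j386.1 Ω
Step 3 — Series combination: Z_total = R + C = 921 - j386.1 Ω = 998.7∠-22.7° Ω.

Z = 921 - j386.1 Ω = 998.7∠-22.7° Ω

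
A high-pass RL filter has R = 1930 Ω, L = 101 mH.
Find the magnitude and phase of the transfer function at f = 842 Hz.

Step 1 — Angular frequency: ω = 2π·842 = 5290 rad/s.
Step 2 — Transfer function: H(jω) = jωL/(R + jωL).
Step 3 — Numerator jωL = j·534.3; denominator R + jωL = 1930 + j534.3.
Step 4 — H = 0.07119 + j0.2571.
Step 5 — Magnitude: |H| = 0.2668 (-11.5 dB); phase: φ = 74.5°.

|H| = 0.2668 (-11.5 dB), φ = 74.5°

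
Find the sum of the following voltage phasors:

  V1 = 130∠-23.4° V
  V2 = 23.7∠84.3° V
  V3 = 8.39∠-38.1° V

Step 1 — Convert each phasor to rectangular form:
  V1 = 130·(cos(-23.4°) + j·sin(-23.4°)) = 119.3 - j51.63 V
  V2 = 23.7·(cos(84.3°) + j·sin(84.3°)) = 2.354 + j23.58 V
  V3 = 8.39·(cos(-38.1°) + j·sin(-38.1°)) = 6.602 - j5.177 V
Step 2 — Sum components: V_total = 128.3 - j33.22 V.
Step 3 — Convert to polar: |V_total| = 132.5 V, ∠V_total = -14.5°.

V_total = 132.5∠-14.5° V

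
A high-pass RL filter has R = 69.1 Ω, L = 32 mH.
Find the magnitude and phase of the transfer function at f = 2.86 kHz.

Step 1 — Angular frequency: ω = 2π·2860 = 1.797e+04 rad/s.
Step 2 — Transfer function: H(jω) = jωL/(R + jωL).
Step 3 — Numerator jωL = j·575; denominator R + jωL = 69.1 + j575.
Step 4 — H = 0.9858 + j0.1185.
Step 5 — Magnitude: |H| = 0.9929 (-0.1 dB); phase: φ = 6.9°.

|H| = 0.9929 (-0.1 dB), φ = 6.9°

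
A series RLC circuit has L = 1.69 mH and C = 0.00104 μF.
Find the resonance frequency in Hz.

Step 1 — Resonance condition Im(Z)=0 gives ω₀ = 1/√(LC).
Step 2 — ω₀ = 1/√(0.00169·1.04e-09) = 7.543e+05 rad/s.
Step 3 — f₀ = ω₀/(2π) = 1.2e+05 Hz.

f₀ = 1.2e+05 Hz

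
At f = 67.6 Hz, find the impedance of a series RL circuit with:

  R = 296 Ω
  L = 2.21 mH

Step 1 — Angular frequency: ω = 2π·f = 2π·67.6 = 424.7 rad/s.
Step 2 — Component impedances:
  R: Z = R = 296 Ω
  L: Z = jωL = j·424.7·0.00221 = 0 + j0.9387 Ω
Step 3 — Series combination: Z_total = R + L = 296 + j0.9387 Ω = 296∠0.2° Ω.

Z = 296 + j0.9387 Ω = 296∠0.2° Ω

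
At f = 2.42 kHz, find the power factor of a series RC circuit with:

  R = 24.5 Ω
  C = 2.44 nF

Step 1 — Angular frequency: ω = 2π·f = 2π·2420 = 1.521e+04 rad/s.
Step 2 — Component impedances:
  R: Z = R = 24.5 Ω
  C: Z = 1/(jωC) = -j/(ω·C) = 0 - j2.695e+04 Ω
Step 3 — Series combination: Z_total = R + C = 24.5 - j2.695e+04 Ω = 2.695e+04∠-89.9° Ω.
Step 4 — Power factor: PF = cos(φ) = Re(Z)/|Z| = 24.5/26953 = 0.000909.
Step 5 — Type: Im(Z) = -2.695e+04 ⇒ leading (phase φ = -89.9°).

PF = 0.000909 (leading, φ = -89.9°)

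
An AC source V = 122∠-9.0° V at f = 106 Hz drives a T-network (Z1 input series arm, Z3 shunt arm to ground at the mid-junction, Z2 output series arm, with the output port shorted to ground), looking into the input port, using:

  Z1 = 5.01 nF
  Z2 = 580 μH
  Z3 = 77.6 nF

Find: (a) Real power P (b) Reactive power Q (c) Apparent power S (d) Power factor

Step 1 — Angular frequency: ω = 2π·f = 2π·106 = 666 rad/s.
Step 2 — Component impedances:
  Z1: Z = 1/(jωC) = -j/(ω·C) = 0 - j2.997e+05 Ω
  Z2: Z = jωL = j·666·0.00058 = 0 + j0.3863 Ω
  Z3: Z = 1/(jωC) = -j/(ω·C) = 0 - j1.935e+04 Ω
Step 3 — With the output port shorted to ground, the output series arm Z2 runs from the junction to ground; the shunt arm Z3 also runs from the junction to ground. They appear in parallel: Z3 || Z2 = 0 + j0.3863 Ω.
Step 4 — Series with input arm Z1: Z_in = Z1 + (Z3 || Z2) = 0 - j2.997e+05 Ω = 2.997e+05∠-90.0° Ω.
Step 5 — Source phasor: V = 122∠-9.0° V = 120.5 - j19.09 V.
Step 6 — Current: I = V / Z = 6.368e-05 + j0.0004021 A = 0.0004071∠81.0° A.
Step 7 — Complex power: S = V·I* = 0 - j0.04966 VA.
Step 8 — Real power: P = Re(S) = 0 W.
Step 9 — Reactive power: Q = Im(S) = -0.04966 VAR.
Step 10 — Apparent power: |S| = 0.04966 VA.
Step 11 — Power factor: PF = P/|S| = 0 (leading).

(a) P = 0 W  (b) Q = -0.04966 VAR  (c) S = 0.04966 VA  (d) PF = 0 (leading)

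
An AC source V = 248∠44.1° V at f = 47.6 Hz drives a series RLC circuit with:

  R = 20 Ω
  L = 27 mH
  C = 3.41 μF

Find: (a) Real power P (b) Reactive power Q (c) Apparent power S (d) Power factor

Step 1 — Angular frequency: ω = 2π·f = 2π·47.6 = 299.1 rad/s.
Step 2 — Component impedances:
  R: Z = R = 20 Ω
  L: Z = jωL = j·299.1·0.027 = 0 + j8.075 Ω
  C: Z = 1/(jωC) = -j/(ω·C) = 0 - j980.5 Ω
Step 3 — Series combination: Z_total = R + L + C = 20 - j972.5 Ω = 972.7∠-88.8° Ω.
Step 4 — Source phasor: V = 248∠44.1° V = 178.1 + j172.6 V.
Step 5 — Current: I = V / Z = -0.1736 + j0.1867 A = 0.255∠132.9° A.
Step 6 — Complex power: S = V·I* = 1.3 - j63.22 VA.
Step 7 — Real power: P = Re(S) = 1.3 W.
Step 8 — Reactive power: Q = Im(S) = -63.22 VAR.
Step 9 — Apparent power: |S| = 63.23 VA.
Step 10 — Power factor: PF = P/|S| = 0.02056 (leading).

(a) P = 1.3 W  (b) Q = -63.22 VAR  (c) S = 63.23 VA  (d) PF = 0.02056 (leading)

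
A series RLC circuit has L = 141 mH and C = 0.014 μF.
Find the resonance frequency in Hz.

Step 1 — Resonance condition Im(Z)=0 gives ω₀ = 1/√(LC).
Step 2 — ω₀ = 1/√(0.141·1.4e-08) = 2.251e+04 rad/s.
Step 3 — f₀ = ω₀/(2π) = 3582 Hz.

f₀ = 3582 Hz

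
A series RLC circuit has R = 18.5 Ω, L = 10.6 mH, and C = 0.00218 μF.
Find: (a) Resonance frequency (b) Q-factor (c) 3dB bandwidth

Step 1 — Resonance condition Im(Z)=0 gives ω₀ = 1/√(LC).
Step 2 — ω₀ = 1/√(0.0106·2.18e-09) = 2.08e+05 rad/s.
Step 3 — f₀ = ω₀/(2π) = 3.311e+04 Hz.
Step 4 — Series Q: Q = ω₀L/R = 2.08e+05·0.0106/18.5 = 119.2.
Step 5 — 3dB bandwidth: Δω = ω₀/Q = 1745 rad/s; BW = Δω/(2π) = 277.8 Hz.

(a) f₀ = 3.311e+04 Hz  (b) Q = 119.2  (c) BW = 277.8 Hz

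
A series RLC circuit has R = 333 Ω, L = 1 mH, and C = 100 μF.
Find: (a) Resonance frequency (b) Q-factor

Step 1 — Resonance condition Im(Z)=0 gives ω₀ = 1/√(LC).
Step 2 — ω₀ = 1/√(0.001·0.0001) = 3162 rad/s.
Step 3 — f₀ = ω₀/(2π) = 503.3 Hz.
Step 4 — Series Q: Q = ω₀L/R = 3162·0.001/333 = 0.009496.

(a) f₀ = 503.3 Hz  (b) Q = 0.009496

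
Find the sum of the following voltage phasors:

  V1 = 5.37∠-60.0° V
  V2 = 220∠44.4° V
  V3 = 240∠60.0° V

Step 1 — Convert each phasor to rectangular form:
  V1 = 5.37·(cos(-60.0°) + j·sin(-60.0°)) = 2.685 - j4.651 V
  V2 = 220·(cos(44.4°) + j·sin(44.4°)) = 157.2 + j153.9 V
  V3 = 240·(cos(60.0°) + j·sin(60.0°)) = 120 + j207.8 V
Step 2 — Sum components: V_total = 279.9 + j357.1 V.
Step 3 — Convert to polar: |V_total| = 453.7 V, ∠V_total = 51.9°.

V_total = 453.7∠51.9° V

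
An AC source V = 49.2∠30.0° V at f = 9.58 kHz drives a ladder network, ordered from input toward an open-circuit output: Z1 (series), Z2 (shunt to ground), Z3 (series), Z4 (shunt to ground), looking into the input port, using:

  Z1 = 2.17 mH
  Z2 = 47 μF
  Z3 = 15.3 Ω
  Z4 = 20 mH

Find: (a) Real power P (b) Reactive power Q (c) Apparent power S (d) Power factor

Step 1 — Angular frequency: ω = 2π·f = 2π·9580 = 6.019e+04 rad/s.
Step 2 — Component impedances:
  Z1: Z = jωL = j·6.019e+04·0.00217 = 0 + j130.6 Ω
  Z2: Z = 1/(jωC) = -j/(ω·C) = 0 - j0.3535 Ω
  Z3: Z = R = 15.3 Ω
  Z4: Z = jωL = j·6.019e+04·0.02 = 0 + j1204 Ω
Step 3 — Ladder network (open output): work backward from the far end, alternating series and parallel combinations. Z_in = 1.32e-06 + j130.3 Ω = 130.3∠90.0° Ω.
Step 4 — Source phasor: V = 49.2∠30.0° V = 42.61 + j24.6 V.
Step 5 — Current: I = V / Z = 0.1888 - j0.3271 A = 0.3777∠-60.0° A.
Step 6 — Complex power: S = V·I* = 1.882e-07 + j18.58 VA.
Step 7 — Real power: P = Re(S) = 1.882e-07 W.
Step 8 — Reactive power: Q = Im(S) = 18.58 VAR.
Step 9 — Apparent power: |S| = 18.58 VA.
Step 10 — Power factor: PF = P/|S| = 1.013e-08 (lagging).

(a) P = 1.882e-07 W  (b) Q = 18.58 VAR  (c) S = 18.58 VA  (d) PF = 1.013e-08 (lagging)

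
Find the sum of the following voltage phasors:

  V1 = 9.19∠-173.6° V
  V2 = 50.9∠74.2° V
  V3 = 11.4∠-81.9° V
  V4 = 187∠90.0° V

Step 1 — Convert each phasor to rectangular form:
  V1 = 9.19·(cos(-173.6°) + j·sin(-173.6°)) = -9.133 - j1.024 V
  V2 = 50.9·(cos(74.2°) + j·sin(74.2°)) = 13.86 + j48.98 V
  V3 = 11.4·(cos(-81.9°) + j·sin(-81.9°)) = 1.606 - j11.29 V
  V4 = 187·(cos(90.0°) + j·sin(90.0°)) = 0 + j187 V
Step 2 — Sum components: V_total = 6.333 + j223.7 V.
Step 3 — Convert to polar: |V_total| = 223.8 V, ∠V_total = 88.4°.

V_total = 223.8∠88.4° V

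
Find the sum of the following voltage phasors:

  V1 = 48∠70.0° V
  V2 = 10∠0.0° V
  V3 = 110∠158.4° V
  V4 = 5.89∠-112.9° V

Step 1 — Convert each phasor to rectangular form:
  V1 = 48·(cos(70.0°) + j·sin(70.0°)) = 16.42 + j45.11 V
  V2 = 10·(cos(0.0°) + j·sin(0.0°)) = 10 V
  V3 = 110·(cos(158.4°) + j·sin(158.4°)) = -102.3 + j40.49 V
  V4 = 5.89·(cos(-112.9°) + j·sin(-112.9°)) = -2.292 - j5.426 V
Step 2 — Sum components: V_total = -78.15 + j80.17 V.
Step 3 — Convert to polar: |V_total| = 112 V, ∠V_total = 134.3°.

V_total = 112∠134.3° V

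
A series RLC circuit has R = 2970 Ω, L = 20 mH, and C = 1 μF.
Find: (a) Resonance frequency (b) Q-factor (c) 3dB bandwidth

Step 1 — Resonance: ω₀ = 1/√(LC) = 1/√(0.02·1e-06) = 7071 rad/s.
Step 2 — f₀ = ω₀/(2π) = 1125 Hz.
Step 3 — Series Q: Q = ω₀L/R = 7071·0.02/2970 = 0.04762.
Step 4 — Bandwidth: Δω = ω₀/Q = 1.485e+05 rad/s; BW = Δω/(2π) = 2.363e+04 Hz.

(a) f₀ = 1125 Hz  (b) Q = 0.04762  (c) BW = 2.363e+04 Hz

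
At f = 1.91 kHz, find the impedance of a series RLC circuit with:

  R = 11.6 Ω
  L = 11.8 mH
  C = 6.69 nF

Step 1 — Angular frequency: ω = 2π·f = 2π·1910 = 1.2e+04 rad/s.
Step 2 — Component impedances:
  R: Z = R = 11.6 Ω
  L: Z = jωL = j·1.2e+04·0.0118 = 0 + j141.6 Ω
  C: Z = 1/(jωC) = -j/(ω·C) = 0 - j1.246e+04 Ω
Step 3 — Series combination: Z_total = R + L + C = 11.6 - j1.231e+04 Ω = 1.231e+04∠-89.9° Ω.

Z = 11.6 - j1.231e+04 Ω = 1.231e+04∠-89.9° Ω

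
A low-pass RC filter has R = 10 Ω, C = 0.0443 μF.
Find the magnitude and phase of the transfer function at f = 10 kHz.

Step 1 — Angular frequency: ω = 2π·1e+04 = 6.283e+04 rad/s.
Step 2 — Transfer function: H(jω) = 1/(1 + jωRC).
Step 3 — Denominator: 1 + jωRC = 1 + j·6.283e+04·10·4.43e-08 = 1 + j0.02783.
Step 4 — H = 0.9992 - j0.02781.
Step 5 — Magnitude: |H| = 0.9996 (-0.0 dB); phase: φ = -1.6°.

|H| = 0.9996 (-0.0 dB), φ = -1.6°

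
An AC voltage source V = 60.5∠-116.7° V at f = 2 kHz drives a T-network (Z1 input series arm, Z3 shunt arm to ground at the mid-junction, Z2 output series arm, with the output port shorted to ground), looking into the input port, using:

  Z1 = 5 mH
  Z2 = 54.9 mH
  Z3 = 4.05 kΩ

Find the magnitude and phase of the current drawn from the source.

Step 1 — Angular frequency: ω = 2π·f = 2π·2000 = 1.257e+04 rad/s.
Step 2 — Component impedances:
  Z1: Z = jωL = j·1.257e+04·0.005 = 0 + j62.83 Ω
  Z2: Z = jωL = j·1.257e+04·0.0549 = 0 + j689.9 Ω
  Z3: Z = R = 4050 Ω
Step 3 — With the output port shorted to ground, the output series arm Z2 runs from the junction to ground; the shunt arm Z3 also runs from the junction to ground. They appear in parallel: Z3 || Z2 = 114.2 + j670.4 Ω.
Step 4 — Series with input arm Z1: Z_in = Z1 + (Z3 || Z2) = 114.2 + j733.3 Ω = 742.1∠81.1° Ω.
Step 5 — Source phasor: V = 60.5∠-116.7° V = -27.18 - j54.05 V.
Step 6 — Ohm's law: I = V / Z_total = (-27.18 - j54.05) / (114.2 + j733.3) = -0.0776 + j0.02499 A.
Step 7 — Convert to polar: |I| = 0.08152 A, ∠I = 162.2°.

I = 0.08152∠162.2° A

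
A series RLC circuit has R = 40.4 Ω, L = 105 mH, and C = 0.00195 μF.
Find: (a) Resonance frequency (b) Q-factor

Step 1 — Resonance condition Im(Z)=0 gives ω₀ = 1/√(LC).
Step 2 — ω₀ = 1/√(0.105·1.95e-09) = 6.989e+04 rad/s.
Step 3 — f₀ = ω₀/(2π) = 1.112e+04 Hz.
Step 4 — Series Q: Q = ω₀L/R = 6.989e+04·0.105/40.4 = 181.6.

(a) f₀ = 1.112e+04 Hz  (b) Q = 181.6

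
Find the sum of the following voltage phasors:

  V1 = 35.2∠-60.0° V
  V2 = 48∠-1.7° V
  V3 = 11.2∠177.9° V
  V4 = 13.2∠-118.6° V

Step 1 — Convert each phasor to rectangular form:
  V1 = 35.2·(cos(-60.0°) + j·sin(-60.0°)) = 17.6 - j30.48 V
  V2 = 48·(cos(-1.7°) + j·sin(-1.7°)) = 47.98 - j1.424 V
  V3 = 11.2·(cos(177.9°) + j·sin(177.9°)) = -11.19 + j0.4104 V
  V4 = 13.2·(cos(-118.6°) + j·sin(-118.6°)) = -6.319 - j11.59 V
Step 2 — Sum components: V_total = 48.07 - j43.09 V.
Step 3 — Convert to polar: |V_total| = 64.55 V, ∠V_total = -41.9°.

V_total = 64.55∠-41.9° V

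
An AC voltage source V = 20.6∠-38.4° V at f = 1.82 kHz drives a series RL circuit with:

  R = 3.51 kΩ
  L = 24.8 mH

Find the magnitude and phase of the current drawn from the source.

Step 1 — Angular frequency: ω = 2π·f = 2π·1820 = 1.144e+04 rad/s.
Step 2 — Component impedances:
  R: Z = R = 3510 Ω
  L: Z = jωL = j·1.144e+04·0.0248 = 0 + j283.6 Ω
Step 3 — Series combination: Z_total = R + L = 3510 + j283.6 Ω = 3521∠4.6° Ω.
Step 4 — Source phasor: V = 20.6∠-38.4° V = 16.14 - j12.8 V.
Step 5 — Ohm's law: I = V / Z_total = (16.14 - j12.8) / (3510 + j283.6) = 0.004277 - j0.003991 A.
Step 6 — Convert to polar: |I| = 0.00585 A, ∠I = -43.0°.

I = 0.00585∠-43.0° A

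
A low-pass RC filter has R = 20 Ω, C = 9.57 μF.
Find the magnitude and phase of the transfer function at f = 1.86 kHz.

Step 1 — Angular frequency: ω = 2π·1860 = 1.169e+04 rad/s.
Step 2 — Transfer function: H(jω) = 1/(1 + jωRC).
Step 3 — Denominator: 1 + jωRC = 1 + j·1.169e+04·20·9.57e-06 = 1 + j2.237.
Step 4 — H = 0.1666 - j0.3726.
Step 5 — Magnitude: |H| = 0.4081 (-7.8 dB); phase: φ = -65.9°.

|H| = 0.4081 (-7.8 dB), φ = -65.9°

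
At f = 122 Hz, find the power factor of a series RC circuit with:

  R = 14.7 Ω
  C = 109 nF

Step 1 — Angular frequency: ω = 2π·f = 2π·122 = 766.5 rad/s.
Step 2 — Component impedances:
  R: Z = R = 14.7 Ω
  C: Z = 1/(jωC) = -j/(ω·C) = 0 - j1.197e+04 Ω
Step 3 — Series combination: Z_total = R + C = 14.7 - j1.197e+04 Ω = 1.197e+04∠-89.9° Ω.
Step 4 — Power factor: PF = cos(φ) = Re(Z)/|Z| = 14.7/1.197e+04 = 0.001228.
Step 5 — Type: Im(Z) = -1.197e+04 ⇒ leading (phase φ = -89.9°).

PF = 0.001228 (leading, φ = -89.9°)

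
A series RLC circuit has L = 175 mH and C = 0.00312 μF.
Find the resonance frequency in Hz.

Step 1 — Resonance condition Im(Z)=0 gives ω₀ = 1/√(LC).
Step 2 — ω₀ = 1/√(0.175·3.12e-09) = 4.28e+04 rad/s.
Step 3 — f₀ = ω₀/(2π) = 6811 Hz.

f₀ = 6811 Hz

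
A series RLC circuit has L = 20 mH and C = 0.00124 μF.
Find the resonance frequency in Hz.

Step 1 — Resonance condition Im(Z)=0 gives ω₀ = 1/√(LC).
Step 2 — ω₀ = 1/√(0.02·1.24e-09) = 2.008e+05 rad/s.
Step 3 — f₀ = ω₀/(2π) = 3.196e+04 Hz.

f₀ = 3.196e+04 Hz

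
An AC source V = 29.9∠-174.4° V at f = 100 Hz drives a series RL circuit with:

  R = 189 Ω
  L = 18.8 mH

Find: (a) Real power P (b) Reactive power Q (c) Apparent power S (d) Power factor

Step 1 — Angular frequency: ω = 2π·f = 2π·100 = 628.3 rad/s.
Step 2 — Component impedances:
  R: Z = R = 189 Ω
  L: Z = jωL = j·628.3·0.0188 = 0 + j11.81 Ω
Step 3 — Series combination: Z_total = R + L = 189 + j11.81 Ω = 189.4∠3.6° Ω.
Step 4 — Source phasor: V = 29.9∠-174.4° V = -29.76 - j2.918 V.
Step 5 — Current: I = V / Z = -0.1578 - j0.005576 A = 0.1579∠-178.0° A.
Step 6 — Complex power: S = V·I* = 4.712 + j0.2945 VA.
Step 7 — Real power: P = Re(S) = 4.712 W.
Step 8 — Reactive power: Q = Im(S) = 0.2945 VAR.
Step 9 — Apparent power: |S| = 4.721 VA.
Step 10 — Power factor: PF = P/|S| = 0.9981 (lagging).

(a) P = 4.712 W  (b) Q = 0.2945 VAR  (c) S = 4.721 VA  (d) PF = 0.9981 (lagging)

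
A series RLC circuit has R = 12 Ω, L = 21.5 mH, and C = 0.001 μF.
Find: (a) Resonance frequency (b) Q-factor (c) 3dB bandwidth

Step 1 — Resonance: ω₀ = 1/√(LC) = 1/√(0.0215·1e-09) = 2.157e+05 rad/s.
Step 2 — f₀ = ω₀/(2π) = 3.432e+04 Hz.
Step 3 — Series Q: Q = ω₀L/R = 2.157e+05·0.0215/12 = 386.4.
Step 4 — Bandwidth: Δω = ω₀/Q = 558.1 rad/s; BW = Δω/(2π) = 88.83 Hz.

(a) f₀ = 3.432e+04 Hz  (b) Q = 386.4  (c) BW = 88.83 Hz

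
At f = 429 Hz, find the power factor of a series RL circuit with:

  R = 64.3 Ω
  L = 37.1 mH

Step 1 — Angular frequency: ω = 2π·f = 2π·429 = 2695 rad/s.
Step 2 — Component impedances:
  R: Z = R = 64.3 Ω
  L: Z = jωL = j·2695·0.0371 = 0 + j100 Ω
Step 3 — Series combination: Z_total = R + L = 64.3 + j100 Ω = 118.9∠57.3° Ω.
Step 4 — Power factor: PF = cos(φ) = Re(Z)/|Z| = 64.3/118.9 = 0.5408.
Step 5 — Type: Im(Z) = 100 ⇒ lagging (phase φ = 57.3°).

PF = 0.5408 (lagging, φ = 57.3°)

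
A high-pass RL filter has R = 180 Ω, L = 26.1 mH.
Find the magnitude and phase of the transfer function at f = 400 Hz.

Step 1 — Angular frequency: ω = 2π·400 = 2513 rad/s.
Step 2 — Transfer function: H(jω) = jωL/(R + jωL).
Step 3 — Numerator jωL = j·65.6; denominator R + jωL = 180 + j65.6.
Step 4 — H = 0.1172 + j0.3217.
Step 5 — Magnitude: |H| = 0.3424 (-9.3 dB); phase: φ = 70.0°.

|H| = 0.3424 (-9.3 dB), φ = 70.0°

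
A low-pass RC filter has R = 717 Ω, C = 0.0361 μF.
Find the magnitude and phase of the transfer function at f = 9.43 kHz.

Step 1 — Angular frequency: ω = 2π·9430 = 5.925e+04 rad/s.
Step 2 — Transfer function: H(jω) = 1/(1 + jωRC).
Step 3 — Denominator: 1 + jωRC = 1 + j·5.925e+04·717·3.61e-08 = 1 + j1.534.
Step 4 — H = 0.2983 - j0.4575.
Step 5 — Magnitude: |H| = 0.5462 (-5.3 dB); phase: φ = -56.9°.

|H| = 0.5462 (-5.3 dB), φ = -56.9°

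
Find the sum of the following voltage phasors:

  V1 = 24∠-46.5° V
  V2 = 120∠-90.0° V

Step 1 — Convert each phasor to rectangular form:
  V1 = 24·(cos(-46.5°) + j·sin(-46.5°)) = 16.52 - j17.41 V
  V2 = 120·(cos(-90.0°) + j·sin(-90.0°)) = 0 - j120 V
Step 2 — Sum components: V_total = 16.52 - j137.4 V.
Step 3 — Convert to polar: |V_total| = 138.4 V, ∠V_total = -83.1°.

V_total = 138.4∠-83.1° V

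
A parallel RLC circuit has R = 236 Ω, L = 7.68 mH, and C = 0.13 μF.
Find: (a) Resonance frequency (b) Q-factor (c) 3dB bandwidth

Step 1 — Resonance: ω₀ = 1/√(LC) = 1/√(0.00768·1.3e-07) = 3.165e+04 rad/s.
Step 2 — f₀ = ω₀/(2π) = 5037 Hz.
Step 3 — Parallel Q: Q = R/(ω₀L) = 236/(3.165e+04·0.00768) = 0.971.
Step 4 — Bandwidth: Δω = ω₀/Q = 3.259e+04 rad/s; BW = Δω/(2π) = 5188 Hz.

(a) f₀ = 5037 Hz  (b) Q = 0.971  (c) BW = 5188 Hz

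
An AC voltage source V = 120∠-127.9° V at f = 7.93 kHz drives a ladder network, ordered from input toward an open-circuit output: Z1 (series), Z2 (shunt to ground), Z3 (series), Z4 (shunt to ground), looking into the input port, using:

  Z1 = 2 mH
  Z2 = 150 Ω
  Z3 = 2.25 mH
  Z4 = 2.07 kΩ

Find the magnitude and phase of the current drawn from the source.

Step 1 — Angular frequency: ω = 2π·f = 2π·7930 = 4.983e+04 rad/s.
Step 2 — Component impedances:
  Z1: Z = jωL = j·4.983e+04·0.002 = 0 + j99.65 Ω
  Z2: Z = R = 150 Ω
  Z3: Z = jωL = j·4.983e+04·0.00225 = 0 + j112.1 Ω
  Z4: Z = R = 2070 Ω
Step 3 — Ladder network (open output): work backward from the far end, alternating series and parallel combinations. Z_in = 139.9 + j100.2 Ω = 172.1∠35.6° Ω.
Step 4 — Source phasor: V = 120∠-127.9° V = -73.71 - j94.69 V.
Step 5 — Ohm's law: I = V / Z_total = (-73.71 - j94.69) / (139.9 + j100.2) = -0.6688 - j0.1981 A.
Step 6 — Convert to polar: |I| = 0.6975 A, ∠I = -163.5°.

I = 0.6975∠-163.5° A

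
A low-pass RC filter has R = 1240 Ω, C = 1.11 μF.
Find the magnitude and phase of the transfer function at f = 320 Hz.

Step 1 — Angular frequency: ω = 2π·320 = 2011 rad/s.
Step 2 — Transfer function: H(jω) = 1/(1 + jωRC).
Step 3 — Denominator: 1 + jωRC = 1 + j·2011·1240·1.11e-06 = 1 + j2.767.
Step 4 — H = 0.1155 - j0.3196.
Step 5 — Magnitude: |H| = 0.3398 (-9.4 dB); phase: φ = -70.1°.

|H| = 0.3398 (-9.4 dB), φ = -70.1°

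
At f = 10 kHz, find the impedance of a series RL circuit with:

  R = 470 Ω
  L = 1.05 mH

Step 1 — Angular frequency: ω = 2π·f = 2π·1e+04 = 6.283e+04 rad/s.
Step 2 — Component impedances:
  R: Z = R = 470 Ω
  L: Z = jωL = j·6.283e+04·0.00105 = 0 + j65.97 Ω
Step 3 — Series combination: Z_total = R + L = 470 + j65.97 Ω = 474.6∠8.0° Ω.

Z = 470 + j65.97 Ω = 474.6∠8.0° Ω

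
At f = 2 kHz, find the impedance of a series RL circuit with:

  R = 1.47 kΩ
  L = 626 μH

Step 1 — Angular frequency: ω = 2π·f = 2π·2000 = 1.257e+04 rad/s.
Step 2 — Component impedances:
  R: Z = R = 1470 Ω
  L: Z = jωL = j·1.257e+04·0.000626 = 0 + j7.867 Ω
Step 3 — Series combination: Z_total = R + L = 1470 + j7.867 Ω = 1470∠0.3° Ω.

Z = 1470 + j7.867 Ω = 1470∠0.3° Ω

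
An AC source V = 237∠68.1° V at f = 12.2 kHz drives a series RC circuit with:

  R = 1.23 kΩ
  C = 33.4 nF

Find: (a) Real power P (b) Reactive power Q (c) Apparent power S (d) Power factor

Step 1 — Angular frequency: ω = 2π·f = 2π·1.22e+04 = 7.665e+04 rad/s.
Step 2 — Component impedances:
  R: Z = R = 1230 Ω
  C: Z = 1/(jωC) = -j/(ω·C) = 0 - j390.6 Ω
Step 3 — Series combination: Z_total = R + C = 1230 - j390.6 Ω = 1291∠-17.6° Ω.
Step 4 — Source phasor: V = 237∠68.1° V = 88.4 + j219.9 V.
Step 5 — Current: I = V / Z = 0.01371 + j0.1831 A = 0.1836∠85.7° A.
Step 6 — Complex power: S = V·I* = 41.48 - j13.17 VA.
Step 7 — Real power: P = Re(S) = 41.48 W.
Step 8 — Reactive power: Q = Im(S) = -13.17 VAR.
Step 9 — Apparent power: |S| = 43.52 VA.
Step 10 — Power factor: PF = P/|S| = 0.9531 (leading).

(a) P = 41.48 W  (b) Q = -13.17 VAR  (c) S = 43.52 VA  (d) PF = 0.9531 (leading)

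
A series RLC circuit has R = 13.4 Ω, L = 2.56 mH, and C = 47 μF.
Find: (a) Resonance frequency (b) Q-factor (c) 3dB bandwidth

Step 1 — Resonance condition Im(Z)=0 gives ω₀ = 1/√(LC).
Step 2 — ω₀ = 1/√(0.00256·4.7e-05) = 2883 rad/s.
Step 3 — f₀ = ω₀/(2π) = 458.8 Hz.
Step 4 — Series Q: Q = ω₀L/R = 2883·0.00256/13.4 = 0.5508.
Step 5 — 3dB bandwidth: Δω = ω₀/Q = 5234 rad/s; BW = Δω/(2π) = 833.1 Hz.

(a) f₀ = 458.8 Hz  (b) Q = 0.5508  (c) BW = 833.1 Hz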